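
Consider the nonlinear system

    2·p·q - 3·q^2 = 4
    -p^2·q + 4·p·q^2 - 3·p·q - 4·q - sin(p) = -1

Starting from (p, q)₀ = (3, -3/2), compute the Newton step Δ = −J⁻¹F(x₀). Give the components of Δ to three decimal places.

At (3, -3/2): F = (-19.750, 60.85888).
Jacobian J = [[2·q, 2·p - 6·q], [-2·p·q + 4·q^2 - 3·q - cos(p), -p^2 + 8·p·q - 3·p - 4]].
At the point, J = [[-3.000, 15.000], [23.48999, -58.000]] (det J = -178.34989).
Solving J·Δ = −F gives Δ = (1.304, 1.578).

(1.304, 1.578)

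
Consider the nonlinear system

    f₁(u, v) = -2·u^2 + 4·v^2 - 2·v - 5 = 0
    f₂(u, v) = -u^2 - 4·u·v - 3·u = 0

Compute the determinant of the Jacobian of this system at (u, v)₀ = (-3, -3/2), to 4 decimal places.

270.0000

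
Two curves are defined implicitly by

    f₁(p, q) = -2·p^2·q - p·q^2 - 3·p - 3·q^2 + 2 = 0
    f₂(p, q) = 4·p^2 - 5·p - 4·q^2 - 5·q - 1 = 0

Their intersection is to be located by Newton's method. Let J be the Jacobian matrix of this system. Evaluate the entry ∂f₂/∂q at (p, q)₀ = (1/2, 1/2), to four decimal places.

∂f₂/∂q = -8·q - 5.
At (1/2, 1/2) this is -9.0000.

-9.0000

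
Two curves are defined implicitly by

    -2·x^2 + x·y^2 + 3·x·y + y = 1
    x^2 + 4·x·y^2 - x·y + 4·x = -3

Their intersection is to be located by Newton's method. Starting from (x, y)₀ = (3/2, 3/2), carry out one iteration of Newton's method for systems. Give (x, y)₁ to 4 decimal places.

At (3/2, 3/2): F = (6.1250, 22.5000).
Jacobian J = [[-4·x + y^2 + 3·y, 2·x·y + 3·x + 1], [2·x + 4·y^2 - y + 4, 8·x·y - x]].
At the point, J = [[0.7500, 10.0000], [14.5000, 16.5000]] (det J = -132.6250).
Solving J·Δ = −F gives Δ = (-0.9345, -0.5424).
Then the next iterate is (x, y)₁ = (0.5655, 0.9576).

(0.5655, 0.9576)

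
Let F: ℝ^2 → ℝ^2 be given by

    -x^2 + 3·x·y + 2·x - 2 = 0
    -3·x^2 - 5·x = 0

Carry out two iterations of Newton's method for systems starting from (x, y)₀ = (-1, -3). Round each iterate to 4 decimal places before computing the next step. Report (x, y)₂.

(-2.0769, -0.5555)

At (-1, -3): F = (4.0000, 2.0000).
Jacobian J = [[-2·x + 3·y + 2, 3·x], [-6·x - 5, 0]].
At the point, J = [[-5.0000, -3.0000], [1.0000, 0.0000]] (det J = 3.0000).
Solving J·Δ = −F gives Δ = (-2.0000, 4.6667).
Then the next iterate is (x, y)₁ = (-3.0000, 1.6667).
Round to (-3.0000, 1.6667) and repeat: F = (-32.0003, -12.0000), J = [[13.0001, -9.0000], [13.0000, 0.0000]].
Δ = (0.9231, -2.2222), so (x, y)₂ = (-2.0769, -0.5555).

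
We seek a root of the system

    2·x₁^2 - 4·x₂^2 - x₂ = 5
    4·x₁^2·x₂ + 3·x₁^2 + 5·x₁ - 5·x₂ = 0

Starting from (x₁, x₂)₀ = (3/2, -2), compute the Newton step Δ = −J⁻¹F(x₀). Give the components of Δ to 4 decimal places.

(0.8721, 0.6178)

At (3/2, -2): F = (-14.5000, 6.2500).
Jacobian J = [[4·x₁, -8·x₂ - 1], [8·x₁·x₂ + 6·x₁ + 5, 4·x₁^2 - 5]].
At the point, J = [[6.0000, 15.0000], [-10.0000, 4.0000]] (det J = 174.0000).
Solving J·Δ = −F gives Δ = (0.8721, 0.6178).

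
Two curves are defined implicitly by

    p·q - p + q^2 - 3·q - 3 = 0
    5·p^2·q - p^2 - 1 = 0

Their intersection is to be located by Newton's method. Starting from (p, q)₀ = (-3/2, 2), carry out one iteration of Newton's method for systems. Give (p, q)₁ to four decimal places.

(-29.7222, -67.4444)

At (-3/2, 2): F = (-6.5000, 19.2500).
Jacobian J = [[q - 1, p + 2·q - 3], [10·p·q - 2·p, 5·p^2]].
At the point, J = [[1.0000, -0.5000], [-27.0000, 11.2500]] (det J = -2.2500).
Solving J·Δ = −F gives Δ = (-28.2222, -69.4444).
Then the next iterate is (p, q)₁ = (-29.7222, -67.4444).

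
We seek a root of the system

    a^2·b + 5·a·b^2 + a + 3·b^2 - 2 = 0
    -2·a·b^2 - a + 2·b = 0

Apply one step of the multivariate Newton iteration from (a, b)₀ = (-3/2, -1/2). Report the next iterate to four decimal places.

At (-3/2, -1/2): F = (-5.7500, 1.2500).
Jacobian J = [[2·a·b + 5·b^2 + 1, a^2 + 10·a·b + 6·b], [-2·b^2 - 1, -4·a·b + 2]].
At the point, J = [[3.7500, 6.7500], [-1.5000, -1.0000]] (det J = 6.3750).
Solving J·Δ = −F gives Δ = (0.4216, 0.6176).
Then the next iterate is (a, b)₁ = (-1.0784, 0.1176).

(-1.0784, 0.1176)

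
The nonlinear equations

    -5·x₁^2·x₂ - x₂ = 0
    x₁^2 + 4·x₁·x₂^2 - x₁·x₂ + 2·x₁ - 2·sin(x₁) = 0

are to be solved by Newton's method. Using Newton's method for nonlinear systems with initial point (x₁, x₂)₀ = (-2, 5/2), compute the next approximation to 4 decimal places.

(-1.2506, 1.7844)

At (-2, 5/2): F = (-52.5000, -43.181405).
Jacobian J = [[-10·x₁·x₂, -5·x₁^2 - 1], [2·x₁ + 4·x₂^2 - x₂ - 2·cos(x₁) + 2, 8·x₁·x₂ - x₁]].
At the point, J = [[50.0000, -21.0000], [21.332294, -38.0000]] (det J = -1452.021833).
Solving J·Δ = −F gives Δ = (0.7494, -0.7156).
Then the next iterate is (x₁, x₂)₁ = (-1.2506, 1.7844).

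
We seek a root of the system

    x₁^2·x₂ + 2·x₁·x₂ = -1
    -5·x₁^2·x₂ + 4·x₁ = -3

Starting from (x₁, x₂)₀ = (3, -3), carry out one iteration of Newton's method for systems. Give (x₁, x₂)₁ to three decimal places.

(2.182, -1.376)

At (3, -3): F = (-44.000, 150.000).
Jacobian J = [[2·x₁·x₂ + 2·x₂, x₁^2 + 2·x₁], [-10·x₁·x₂ + 4, -5·x₁^2]].
At the point, J = [[-24.000, 15.000], [94.000, -45.000]] (det J = -330.000).
Solving J·Δ = −F gives Δ = (-0.818, 1.624).
Then the next iterate is (x₁, x₂)₁ = (2.182, -1.376).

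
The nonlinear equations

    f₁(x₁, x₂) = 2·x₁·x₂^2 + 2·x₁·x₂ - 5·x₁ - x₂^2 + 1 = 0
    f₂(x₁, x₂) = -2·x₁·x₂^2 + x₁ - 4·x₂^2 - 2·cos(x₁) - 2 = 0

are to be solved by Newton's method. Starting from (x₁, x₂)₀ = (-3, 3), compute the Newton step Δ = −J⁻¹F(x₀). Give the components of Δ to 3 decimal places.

(-0.101, -1.394)

At (-3, 3): F = (-65.000, 14.97998).
Jacobian J = [[2·x₂^2 + 2·x₂ - 5, 4·x₁·x₂ + 2·x₁ - 2·x₂], [-2·x₂^2 + 2·sin(x₁) + 1, -4·x₁·x₂ - 8·x₂]].
At the point, J = [[19.000, -48.000], [-17.28224, 12.000]] (det J = -601.54752).
Solving J·Δ = −F gives Δ = (-0.101, -1.394).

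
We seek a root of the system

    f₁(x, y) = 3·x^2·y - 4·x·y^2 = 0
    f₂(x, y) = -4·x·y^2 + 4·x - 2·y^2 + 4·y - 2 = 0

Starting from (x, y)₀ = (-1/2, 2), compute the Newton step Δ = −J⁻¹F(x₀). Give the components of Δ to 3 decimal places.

At (-1/2, 2): F = (9.500, 4.000).
Jacobian J = [[6·x·y - 4·y^2, 3·x^2 - 8·x·y], [-4·y^2 + 4, -8·x·y - 4·y + 4]].
At the point, J = [[-22.000, 8.750], [-12.000, 4.000]] (det J = 17.000).
Solving J·Δ = −F gives Δ = (-0.176, -1.529).

(-0.176, -1.529)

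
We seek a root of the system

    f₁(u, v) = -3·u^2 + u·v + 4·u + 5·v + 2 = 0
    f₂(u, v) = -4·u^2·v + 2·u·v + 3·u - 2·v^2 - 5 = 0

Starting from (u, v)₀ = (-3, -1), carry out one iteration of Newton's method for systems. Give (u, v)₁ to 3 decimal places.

(-1.098, -1.467)

At (-3, -1): F = (-39.000, 26.000).
Jacobian J = [[-6·u + v + 4, u + 5], [-8·u·v + 2·v + 3, -4·u^2 + 2·u - 4·v]].
At the point, J = [[21.000, 2.000], [-23.000, -38.000]] (det J = -752.000).
Solving J·Δ = −F gives Δ = (1.902, -0.467).
Then the next iterate is (u, v)₁ = (-1.098, -1.467).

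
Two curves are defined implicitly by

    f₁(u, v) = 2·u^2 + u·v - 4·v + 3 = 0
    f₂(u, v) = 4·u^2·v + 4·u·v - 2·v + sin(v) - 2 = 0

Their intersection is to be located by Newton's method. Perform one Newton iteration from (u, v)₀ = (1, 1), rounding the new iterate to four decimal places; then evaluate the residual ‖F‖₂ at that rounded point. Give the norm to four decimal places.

0.7340

At (1, 1): F = (2.0000, 4.841471).
Jacobian J = [[4·u + v, u - 4], [8·u·v + 4·v, 4·u^2 + 4·u + cos(v) - 2]].
At the point, J = [[5.0000, -3.0000], [12.0000, 6.540302]] (det J = 68.701512).
Solving J·Δ = −F gives Δ = (-0.4018, -0.0030).
Then the next iterate is (u, v)₁ = (0.5982, 0.9970).
Re-evaluating at (0.5982, 0.9970): F = (0.324092, 0.658547), so ‖F‖₂ = 0.7340.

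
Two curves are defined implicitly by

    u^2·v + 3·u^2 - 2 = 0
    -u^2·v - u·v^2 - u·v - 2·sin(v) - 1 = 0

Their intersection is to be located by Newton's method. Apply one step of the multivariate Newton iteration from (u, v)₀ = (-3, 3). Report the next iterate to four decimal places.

(-1.8202, 1.9416)

At (-3, 3): F = (52.0000, 7.717760).
Jacobian J = [[2·u·v + 6·u, u^2], [-2·u·v - v^2 - v, -u^2 - 2·u·v - u - 2·cos(v)]].
At the point, J = [[-36.0000, 9.0000], [6.0000, 13.979985]] (det J = -557.279460).
Solving J·Δ = −F gives Δ = (1.1798, -1.0584).
Then the next iterate is (u, v)₁ = (-1.8202, 1.9416).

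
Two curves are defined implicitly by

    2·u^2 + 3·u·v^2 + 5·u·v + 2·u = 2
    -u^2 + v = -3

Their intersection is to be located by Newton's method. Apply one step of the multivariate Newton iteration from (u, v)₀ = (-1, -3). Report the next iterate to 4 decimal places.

At (-1, -3): F = (-14.0000, -1.0000).
Jacobian J = [[4·u + 3·v^2 + 5·v + 2, 6·u·v + 5·u], [-2·u, 1]].
At the point, J = [[10.0000, 13.0000], [2.0000, 1.0000]] (det J = -16.0000).
Solving J·Δ = −F gives Δ = (-0.0625, 1.1250).
Then the next iterate is (u, v)₁ = (-1.0625, -1.8750).

(-1.0625, -1.8750)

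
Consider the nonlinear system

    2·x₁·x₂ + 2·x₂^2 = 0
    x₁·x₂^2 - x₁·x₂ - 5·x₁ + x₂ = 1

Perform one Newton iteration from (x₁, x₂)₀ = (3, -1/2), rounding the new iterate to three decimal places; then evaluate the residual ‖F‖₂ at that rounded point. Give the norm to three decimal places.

At (3, -1/2): F = (-2.500, -14.250).
Jacobian J = [[2·x₂, 2·x₁ + 4·x₂], [x₂^2 - x₂ - 5, 2·x₁·x₂ - x₁ + 1]].
At the point, J = [[-1.000, 4.000], [-4.250, -5.000]] (det J = 22.000).
Solving J·Δ = −F gives Δ = (-3.159, -0.165).
Then the next iterate is (x₁, x₂)₁ = (-0.159, -0.665).
Re-evaluating at (-0.159, -0.665): F = (1.09592, -1.04605), so ‖F‖₂ = 1.515.

1.515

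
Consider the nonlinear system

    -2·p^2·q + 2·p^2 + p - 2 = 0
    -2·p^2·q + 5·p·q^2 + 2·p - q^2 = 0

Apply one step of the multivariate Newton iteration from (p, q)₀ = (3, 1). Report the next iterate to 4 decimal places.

(3.5750, 1.0875)

At (3, 1): F = (1.0000, 2.0000).
Jacobian J = [[-4·p·q + 4·p + 1, -2·p^2], [-4·p·q + 5·q^2 + 2, -2·p^2 + 10·p·q - 2·q]].
At the point, J = [[1.0000, -18.0000], [-5.0000, 10.0000]] (det J = -80.0000).
Solving J·Δ = −F gives Δ = (0.5750, 0.0875).
Then the next iterate is (p, q)₁ = (3.5750, 1.0875).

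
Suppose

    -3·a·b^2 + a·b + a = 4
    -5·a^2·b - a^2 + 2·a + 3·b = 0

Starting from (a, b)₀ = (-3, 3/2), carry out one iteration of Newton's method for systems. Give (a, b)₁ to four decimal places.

(-1.6241, 1.3791)

At (-3, 3/2): F = (8.7500, -78.0000).
Jacobian J = [[-3·b^2 + b + 1, -6·a·b + a], [-10·a·b - 2·a + 2, -5·a^2 + 3]].
At the point, J = [[-4.2500, 24.0000], [53.0000, -42.0000]] (det J = -1093.5000).
Solving J·Δ = −F gives Δ = (1.3759, -0.1209).
Then the next iterate is (a, b)₁ = (-1.6241, 1.3791).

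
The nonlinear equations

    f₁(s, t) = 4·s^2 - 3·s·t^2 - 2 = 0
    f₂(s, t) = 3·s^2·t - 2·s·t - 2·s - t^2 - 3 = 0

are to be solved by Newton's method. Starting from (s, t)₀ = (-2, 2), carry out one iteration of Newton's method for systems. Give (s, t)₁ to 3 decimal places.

At (-2, 2): F = (38.000, 29.000).
Jacobian J = [[8·s - 3·t^2, -6·s·t], [6·s·t - 2·t - 2, 3·s^2 - 2·s - 2·t]].
At the point, J = [[-28.000, 24.000], [-30.000, 12.000]] (det J = 384.000).
Solving J·Δ = −F gives Δ = (0.625, -0.854).
Then the next iterate is (s, t)₁ = (-1.375, 1.146).

(-1.375, 1.146)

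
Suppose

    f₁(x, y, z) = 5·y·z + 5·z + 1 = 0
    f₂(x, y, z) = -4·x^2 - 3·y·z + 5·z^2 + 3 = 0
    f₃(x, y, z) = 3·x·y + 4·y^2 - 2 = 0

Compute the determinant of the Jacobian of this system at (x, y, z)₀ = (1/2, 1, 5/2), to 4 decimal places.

J = [[0, 5·z, 5·y + 5], [-8·x, -3·z, -3·y + 10·z], [3·y, 3·x + 8·y, 0]].
At the point, J = [[0.0000, 12.5000, 10.0000], [-4.0000, -7.5000, 22.0000], [3.0000, 9.5000, 0.0000]].
det J = 670.0000.

670.0000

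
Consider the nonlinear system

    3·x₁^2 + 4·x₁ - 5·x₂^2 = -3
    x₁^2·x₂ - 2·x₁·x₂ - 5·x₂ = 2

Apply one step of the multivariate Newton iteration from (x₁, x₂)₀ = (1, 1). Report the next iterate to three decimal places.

(-0.833, -0.333)

At (1, 1): F = (5.000, -8.000).
Jacobian J = [[6·x₁ + 4, -10·x₂], [2·x₁·x₂ - 2·x₂, x₁^2 - 2·x₁ - 5]].
At the point, J = [[10.000, -10.000], [0.000, -6.000]] (det J = -60.000).
Solving J·Δ = −F gives Δ = (-1.833, -1.333).
Then the next iterate is (x₁, x₂)₁ = (-0.833, -0.333).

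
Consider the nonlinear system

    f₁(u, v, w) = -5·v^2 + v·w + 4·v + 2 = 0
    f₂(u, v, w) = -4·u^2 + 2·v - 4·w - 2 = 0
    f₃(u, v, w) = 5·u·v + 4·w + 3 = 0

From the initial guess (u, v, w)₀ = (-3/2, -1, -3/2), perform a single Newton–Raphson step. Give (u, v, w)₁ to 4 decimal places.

At (-3/2, -1, -3/2): F = (-5.5000, -7.0000, 4.5000).
Jacobian J = [[0, -10·v + w + 4, v], [-8·u, 2, -4], [5·v, 5·u, 4]].
At the point, J = [[0.0000, 12.5000, -1.0000], [12.0000, 2.0000, -4.0000], [-5.0000, -7.5000, 4.0000]] (det J = -270.0000).
Solving J·Δ = −F gives Δ = (0.7500, 0.5000, 0.7500).
Then the next iterate is (u, v, w)₁ = (-0.7500, -0.5000, -0.7500).

(-0.7500, -0.5000, -0.7500)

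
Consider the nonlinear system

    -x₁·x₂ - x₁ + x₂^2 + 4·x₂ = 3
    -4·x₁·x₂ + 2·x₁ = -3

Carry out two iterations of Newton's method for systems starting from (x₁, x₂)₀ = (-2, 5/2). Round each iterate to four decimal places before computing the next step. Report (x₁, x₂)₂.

(6.3666, 2.4284)

At (-2, 5/2): F = (20.2500, 19.0000).
Jacobian J = [[-x₂ - 1, -x₁ + 2·x₂ + 4], [-4·x₂ + 2, -4·x₁]].
At the point, J = [[-3.5000, 11.0000], [-8.0000, 8.0000]] (det J = 60.0000).
Solving J·Δ = −F gives Δ = (0.7833, -1.5917).
Then the next iterate is (x₁, x₂)₁ = (-1.2167, 0.9083).
Round to (-1.2167, 0.9083) and repeat: F = (3.780037, 4.987114), J = [[-1.9083, 7.0333], [-1.6332, 4.8668]].
Δ = (7.5833, 1.5201), so (x₁, x₂)₂ = (6.3666, 2.4284).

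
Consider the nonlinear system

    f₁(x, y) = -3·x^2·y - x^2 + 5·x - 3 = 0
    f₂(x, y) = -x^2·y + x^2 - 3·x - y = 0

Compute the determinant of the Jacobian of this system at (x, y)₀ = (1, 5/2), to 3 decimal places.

6.000

J = [[-6·x·y - 2·x + 5, -3·x^2], [-2·x·y + 2·x - 3, -x^2 - 1]].
At the point, J = [[-12.000, -3.000], [-6.000, -2.000]].
det J = 6.000.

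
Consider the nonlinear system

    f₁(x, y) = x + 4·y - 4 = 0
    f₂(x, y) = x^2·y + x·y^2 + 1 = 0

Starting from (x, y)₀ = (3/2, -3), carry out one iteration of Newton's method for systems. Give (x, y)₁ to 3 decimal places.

At (3/2, -3): F = (-14.500, 7.750).
Jacobian J = [[1, 4], [2·x·y + y^2, x^2 + 2·x·y]].
At the point, J = [[1.000, 4.000], [0.000, -6.750]] (det J = -6.750).
Solving J·Δ = −F gives Δ = (9.907, 1.148).
Then the next iterate is (x, y)₁ = (11.407, -1.852).

(11.407, -1.852)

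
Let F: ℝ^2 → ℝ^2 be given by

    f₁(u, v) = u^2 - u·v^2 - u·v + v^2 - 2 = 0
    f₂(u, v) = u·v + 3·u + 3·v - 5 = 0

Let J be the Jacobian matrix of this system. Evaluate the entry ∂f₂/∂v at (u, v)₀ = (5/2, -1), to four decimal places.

∂f₂/∂v = u + 3.
At (5/2, -1) this is 5.5000.

5.5000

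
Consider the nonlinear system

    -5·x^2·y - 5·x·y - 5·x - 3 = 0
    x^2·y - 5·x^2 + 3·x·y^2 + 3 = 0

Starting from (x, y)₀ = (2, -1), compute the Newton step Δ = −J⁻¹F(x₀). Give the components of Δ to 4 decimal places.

(-0.7418, 0.0722)

At (2, -1): F = (17.0000, -15.0000).
Jacobian J = [[-10·x·y - 5·y - 5, -5·x^2 - 5·x], [2·x·y - 10·x + 3·y^2, x^2 + 6·x·y]].
At the point, J = [[20.0000, -30.0000], [-21.0000, -8.0000]] (det J = -790.0000).
Solving J·Δ = −F gives Δ = (-0.7418, 0.0722).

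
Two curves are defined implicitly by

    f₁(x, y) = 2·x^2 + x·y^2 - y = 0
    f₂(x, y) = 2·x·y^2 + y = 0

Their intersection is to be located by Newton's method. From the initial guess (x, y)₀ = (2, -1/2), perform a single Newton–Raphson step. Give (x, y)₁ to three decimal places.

(0.903, -0.516)

At (2, -1/2): F = (9.000, 0.500).
Jacobian J = [[4·x + y^2, 2·x·y - 1], [2·y^2, 4·x·y + 1]].
At the point, J = [[8.250, -3.000], [0.500, -3.000]] (det J = -23.250).
Solving J·Δ = −F gives Δ = (-1.097, -0.016).
Then the next iterate is (x, y)₁ = (0.903, -0.516).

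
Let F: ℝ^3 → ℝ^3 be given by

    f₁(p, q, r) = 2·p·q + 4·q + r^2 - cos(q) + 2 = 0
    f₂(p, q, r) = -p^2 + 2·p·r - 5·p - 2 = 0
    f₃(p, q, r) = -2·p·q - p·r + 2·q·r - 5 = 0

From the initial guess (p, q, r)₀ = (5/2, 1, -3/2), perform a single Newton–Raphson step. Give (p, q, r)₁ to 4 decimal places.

(0.1174, 0.0267, -2.0447)

At (5/2, 1, -3/2): F = (12.709698, -28.2500, -9.2500).
Jacobian J = [[2·q, 2·p + sin(q) + 4, 2·r], [-2·p + 2·r - 5, 0, 2·p], [-2·q - r, -2·p + 2·r, -p + 2·q]].
At the point, J = [[2.0000, 9.841471, -3.0000], [-13.0000, 0.0000, 5.0000], [-0.5000, -8.0000, -0.5000]] (det J = -320.573239).
Solving J·Δ = −F gives Δ = (-2.3826, -0.9733, -0.5447).
Then the next iterate is (p, q, r)₁ = (0.1174, 0.0267, -2.0447).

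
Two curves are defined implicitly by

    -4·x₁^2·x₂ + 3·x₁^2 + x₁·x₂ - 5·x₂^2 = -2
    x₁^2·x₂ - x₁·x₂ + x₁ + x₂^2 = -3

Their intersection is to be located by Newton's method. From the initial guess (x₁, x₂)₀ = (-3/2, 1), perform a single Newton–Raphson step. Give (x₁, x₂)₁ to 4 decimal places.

(0.8198, 1.1234)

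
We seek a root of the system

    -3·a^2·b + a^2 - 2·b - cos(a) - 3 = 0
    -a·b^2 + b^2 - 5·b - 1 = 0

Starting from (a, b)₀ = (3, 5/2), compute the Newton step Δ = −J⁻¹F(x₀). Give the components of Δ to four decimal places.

(-0.5693, -1.4961)

At (3, 5/2): F = (-65.510008, -26.0000).
Jacobian J = [[-6·a·b + 2·a + sin(a), -3·a^2 - 2], [-b^2, -2·a·b + 2·b - 5]].
At the point, J = [[-38.858880, -29.0000], [-6.2500, -15.0000]] (det J = 401.633200).
Solving J·Δ = −F gives Δ = (-0.5693, -1.4961).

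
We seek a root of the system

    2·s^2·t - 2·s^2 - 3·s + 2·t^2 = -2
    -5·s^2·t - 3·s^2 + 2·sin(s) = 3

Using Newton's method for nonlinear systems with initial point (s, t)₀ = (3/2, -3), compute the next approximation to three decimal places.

(1.112, -1.936)

At (3/2, -3): F = (-2.500, 25.99499).
Jacobian J = [[4·s·t - 4·s - 3, 2·s^2 + 4·t], [-10·s·t - 6·s + 2·cos(s), -5·s^2]].
At the point, J = [[-27.000, -7.500], [36.14147, -11.250]] (det J = 574.81106).
Solving J·Δ = −F gives Δ = (-0.388, 1.064).
Then the next iterate is (s, t)₁ = (1.112, -1.936).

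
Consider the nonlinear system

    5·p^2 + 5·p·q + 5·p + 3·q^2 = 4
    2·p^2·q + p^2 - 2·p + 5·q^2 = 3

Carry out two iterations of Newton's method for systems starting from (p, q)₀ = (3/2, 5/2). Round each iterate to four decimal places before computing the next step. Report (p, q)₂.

(0.2215, 1.0939)

At (3/2, 5/2): F = (52.2500, 38.7500).
Jacobian J = [[10·p + 5·q + 5, 5·p + 6·q], [4·p·q + 2·p - 2, 2·p^2 + 10·q]].
At the point, J = [[32.5000, 22.5000], [16.0000, 29.5000]] (det J = 598.7500).
Solving J·Δ = −F gives Δ = (-1.1182, -0.7071).
Then the next iterate is (p, q)₁ = (0.3818, 1.7929).
Round to (0.3818, 1.7929) and repeat: F = (11.703974, 12.977330), J = [[17.7825, 12.6664], [1.501717, 18.220542]].
Δ = (-0.1603, -0.6990), so (p, q)₂ = (0.2215, 1.0939).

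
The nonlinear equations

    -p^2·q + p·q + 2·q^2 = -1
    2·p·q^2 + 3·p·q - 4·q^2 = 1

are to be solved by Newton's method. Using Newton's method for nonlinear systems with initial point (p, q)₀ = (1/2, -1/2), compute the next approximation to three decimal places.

At (1/2, -1/2): F = (1.375, -2.500).
Jacobian J = [[-2·p·q + q, -p^2 + p + 4·q], [2·q^2 + 3·q, 4·p·q + 3·p - 8·q]].
At the point, J = [[0.000, -1.750], [-1.000, 4.500]] (det J = -1.750).
Solving J·Δ = −F gives Δ = (1.036, 0.786).
Then the next iterate is (p, q)₁ = (1.536, 0.286).

(1.536, 0.286)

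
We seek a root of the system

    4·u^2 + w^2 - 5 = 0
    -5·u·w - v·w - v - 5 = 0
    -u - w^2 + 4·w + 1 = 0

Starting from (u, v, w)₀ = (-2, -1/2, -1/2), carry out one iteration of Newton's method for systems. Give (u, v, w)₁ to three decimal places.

At (-2, -1/2, -1/2): F = (11.250, -9.750, 0.750).
Jacobian J = [[8·u, 0, 2·w], [-5·w, -w - 1, -5·u - v], [-1, 0, -2·w + 4]].
At the point, J = [[-16.000, 0.000, -1.000], [2.500, -0.500, 10.500], [-1.000, 0.000, 5.000]] (det J = 40.500).
Solving J·Δ = −F gives Δ = (0.704, -16.176, -0.009).
Then the next iterate is (u, v, w)₁ = (-1.296, -16.676, -0.509).

(-1.296, -16.676, -0.509)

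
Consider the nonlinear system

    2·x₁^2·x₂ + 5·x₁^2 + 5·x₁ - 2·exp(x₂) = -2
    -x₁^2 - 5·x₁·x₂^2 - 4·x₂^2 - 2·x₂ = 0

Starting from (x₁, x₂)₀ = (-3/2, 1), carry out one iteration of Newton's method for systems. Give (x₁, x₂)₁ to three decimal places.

At (-3/2, 1): F = (4.81344, -0.750).
Jacobian J = [[4·x₁·x₂ + 10·x₁ + 5, 2·x₁^2 - 2·exp(x₂)], [-2·x₁ - 5·x₂^2, -10·x₁·x₂ - 8·x₂ - 2]].
At the point, J = [[-16.000, -0.93656], [-2.000, 5.000]] (det J = -81.87313).
Solving J·Δ = −F gives Δ = (0.285, 0.264).
Then the next iterate is (x₁, x₂)₁ = (-1.215, 1.264).

(-1.215, 1.264)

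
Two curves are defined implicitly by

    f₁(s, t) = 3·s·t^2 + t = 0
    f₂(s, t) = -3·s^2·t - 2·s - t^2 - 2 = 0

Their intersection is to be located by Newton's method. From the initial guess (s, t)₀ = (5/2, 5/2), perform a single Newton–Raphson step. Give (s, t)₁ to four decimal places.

(1.4380, 1.7348)

At (5/2, 5/2): F = (49.3750, -60.1250).
Jacobian J = [[3·t^2, 6·s·t + 1], [-6·s·t - 2, -3·s^2 - 2·t]].
At the point, J = [[18.7500, 38.5000], [-39.5000, -23.7500]] (det J = 1075.4375).
Solving J·Δ = −F gives Δ = (-1.0620, -0.7652).
Then the next iterate is (s, t)₁ = (1.4380, 1.7348).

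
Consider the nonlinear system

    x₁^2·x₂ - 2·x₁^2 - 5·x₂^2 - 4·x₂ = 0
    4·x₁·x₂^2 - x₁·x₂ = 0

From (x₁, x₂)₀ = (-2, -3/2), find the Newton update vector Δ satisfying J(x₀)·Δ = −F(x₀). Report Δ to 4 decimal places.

(0.8983, 0.4449)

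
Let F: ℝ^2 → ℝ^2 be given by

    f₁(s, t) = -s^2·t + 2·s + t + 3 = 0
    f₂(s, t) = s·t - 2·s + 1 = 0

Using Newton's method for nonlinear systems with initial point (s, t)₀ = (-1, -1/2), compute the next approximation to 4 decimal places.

(-2.0000, 5.5000)

At (-1, -1/2): F = (1.0000, 3.5000).
Jacobian J = [[-2·s·t + 2, -s^2 + 1], [t - 2, s]].
At the point, J = [[1.0000, 0.0000], [-2.5000, -1.0000]] (det J = -1.0000).
Solving J·Δ = −F gives Δ = (-1.0000, 6.0000).
Then the next iterate is (s, t)₁ = (-2.0000, 5.5000).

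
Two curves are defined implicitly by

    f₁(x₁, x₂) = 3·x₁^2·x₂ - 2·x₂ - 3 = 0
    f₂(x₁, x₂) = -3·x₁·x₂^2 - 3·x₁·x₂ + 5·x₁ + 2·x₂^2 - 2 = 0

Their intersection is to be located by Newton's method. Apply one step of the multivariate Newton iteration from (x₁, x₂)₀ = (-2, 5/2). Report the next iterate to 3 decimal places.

At (-2, 5/2): F = (22.000, 53.000).
Jacobian J = [[6·x₁·x₂, 3·x₁^2 - 2], [-3·x₂^2 - 3·x₂ + 5, -6·x₁·x₂ - 3·x₁ + 4·x₂]].
At the point, J = [[-30.000, 10.000], [-21.250, 46.000]] (det J = -1167.500).
Solving J·Δ = −F gives Δ = (0.413, -0.961).
Then the next iterate is (x₁, x₂)₁ = (-1.587, 1.539).

(-1.587, 1.539)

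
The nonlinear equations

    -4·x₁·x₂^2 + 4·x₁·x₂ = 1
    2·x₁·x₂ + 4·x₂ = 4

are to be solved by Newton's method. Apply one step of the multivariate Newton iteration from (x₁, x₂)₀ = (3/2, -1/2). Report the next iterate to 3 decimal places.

At (3/2, -1/2): F = (-5.500, -7.500).
Jacobian J = [[-4·x₂^2 + 4·x₂, -8·x₁·x₂ + 4·x₁], [2·x₂, 2·x₁ + 4]].
At the point, J = [[-3.000, 12.000], [-1.000, 7.000]] (det J = -9.000).
Solving J·Δ = −F gives Δ = (5.722, 1.889).
Then the next iterate is (x₁, x₂)₁ = (7.222, 1.389).

(7.222, 1.389)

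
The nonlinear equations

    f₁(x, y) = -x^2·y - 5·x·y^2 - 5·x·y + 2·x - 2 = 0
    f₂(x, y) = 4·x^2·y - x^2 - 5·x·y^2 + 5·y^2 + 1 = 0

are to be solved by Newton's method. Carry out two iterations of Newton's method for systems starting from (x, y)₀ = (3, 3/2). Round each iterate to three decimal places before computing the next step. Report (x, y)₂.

At (3, 3/2): F = (-65.750, 23.500).
Jacobian J = [[-2·x·y - 5·y^2 - 5·y + 2, -x^2 - 10·x·y - 5·x], [8·x·y - 2·x - 5·y^2, 4·x^2 - 10·x·y + 10·y]].
At the point, J = [[-25.750, -69.000], [18.750, 6.000]] (det J = 1139.250).
Solving J·Δ = −F gives Δ = (-1.077, -0.551).
Then the next iterate is (x, y)₁ = (1.923, 0.949).
Round to (1.923, 0.949) and repeat: F = (-19.44725, 7.18314), J = [[-10.89786, -31.56220], [6.25041, 6.03245]].
Δ = (-0.832, -0.329), so (x, y)₂ = (1.091, 0.620).

(1.091, 0.620)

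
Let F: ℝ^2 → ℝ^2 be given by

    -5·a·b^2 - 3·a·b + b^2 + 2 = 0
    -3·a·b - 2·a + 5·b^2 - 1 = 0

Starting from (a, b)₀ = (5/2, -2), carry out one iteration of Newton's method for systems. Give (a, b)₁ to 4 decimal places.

At (5/2, -2): F = (-29.0000, 29.0000).
Jacobian J = [[-5·b^2 - 3·b, -10·a·b - 3·a + 2·b], [-3·b - 2, -3·a + 10·b]].
At the point, J = [[-14.0000, 38.5000], [4.0000, -27.5000]] (det J = 231.0000).
Solving J·Δ = −F gives Δ = (1.3810, 1.2554).
Then the next iterate is (a, b)₁ = (3.8810, -0.7446).

(3.8810, -0.7446)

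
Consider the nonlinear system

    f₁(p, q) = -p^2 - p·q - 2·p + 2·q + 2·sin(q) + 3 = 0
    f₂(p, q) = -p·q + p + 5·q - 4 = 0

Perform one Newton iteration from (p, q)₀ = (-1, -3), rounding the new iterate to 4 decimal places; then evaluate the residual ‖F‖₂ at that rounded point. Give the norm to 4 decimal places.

At (-1, -3): F = (-5.282240, -23.0000).
Jacobian J = [[-2·p - q - 2, -p + 2·cos(q) + 2], [-q + 1, -p + 5]].
At the point, J = [[3.0000, 1.020015], [4.0000, 6.0000]] (det J = 13.919940).
Solving J·Δ = −F gives Δ = (0.5915, 3.4390).
Then the next iterate is (p, q)₁ = (-0.4085, 0.4390).
Re-evaluating at (-0.4085, 0.4390): F = (5.557528, -2.034168), so ‖F‖₂ = 5.9181.

5.9181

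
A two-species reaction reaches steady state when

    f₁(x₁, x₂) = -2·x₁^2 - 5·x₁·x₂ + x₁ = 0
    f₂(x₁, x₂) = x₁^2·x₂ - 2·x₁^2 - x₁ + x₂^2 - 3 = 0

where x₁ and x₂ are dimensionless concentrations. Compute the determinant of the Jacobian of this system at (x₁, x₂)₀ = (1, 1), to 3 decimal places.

J = [[-4·x₁ - 5·x₂ + 1, -5·x₁], [2·x₁·x₂ - 4·x₁ - 1, x₁^2 + 2·x₂]].
At the point, J = [[-8.000, -5.000], [-3.000, 3.000]].
det J = -39.000.

-39.000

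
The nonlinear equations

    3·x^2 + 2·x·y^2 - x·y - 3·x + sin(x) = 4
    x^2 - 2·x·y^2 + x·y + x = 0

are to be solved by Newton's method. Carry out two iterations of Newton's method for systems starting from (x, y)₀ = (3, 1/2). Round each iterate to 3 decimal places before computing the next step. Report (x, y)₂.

At (3, 1/2): F = (14.14112, 12.000).
Jacobian J = [[6·x + 2·y^2 - y + cos(x) - 3, 4·x·y - x], [2·x - 2·y^2 + y + 1, -4·x·y + x]].
At the point, J = [[14.01001, 3.000], [7.000, -3.000]] (det J = -63.03002).
Solving J·Δ = −F gives Δ = (-1.244, 1.097).
Then the next iterate is (x, y)₁ = (1.756, 1.597).
Round to (1.756, 1.597) and repeat: F = (7.11821, -1.31317), J = [[10.85567, 9.46133], [1.00818, -9.46133]].
Δ = (-0.489, -0.191), so (x, y)₂ = (1.267, 1.406).

(1.267, 1.406)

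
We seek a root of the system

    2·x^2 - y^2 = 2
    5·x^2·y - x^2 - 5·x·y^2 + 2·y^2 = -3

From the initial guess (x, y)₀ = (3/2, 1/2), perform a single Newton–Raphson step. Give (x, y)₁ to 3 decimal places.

At (3/2, 1/2): F = (2.250, 5.000).
Jacobian J = [[4·x, -2·y], [10·x·y - 2·x - 5·y^2, 5·x^2 - 10·x·y + 4·y]].
At the point, J = [[6.000, -1.000], [3.250, 5.750]] (det J = 37.750).
Solving J·Δ = −F gives Δ = (-0.475, -0.601).
Then the next iterate is (x, y)₁ = (1.025, -0.101).

(1.025, -0.101)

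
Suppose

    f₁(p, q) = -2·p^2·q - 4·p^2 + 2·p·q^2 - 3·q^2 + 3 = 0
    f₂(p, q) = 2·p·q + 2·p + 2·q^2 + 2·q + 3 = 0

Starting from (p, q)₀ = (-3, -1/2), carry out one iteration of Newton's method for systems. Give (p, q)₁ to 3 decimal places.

At (-3, -1/2): F = (-26.250, -0.500).
Jacobian J = [[-4·p·q - 8·p + 2·q^2, -2·p^2 + 4·p·q - 6·q], [2·q + 2, 2·p + 4·q + 2]].
At the point, J = [[18.500, -9.000], [1.000, -6.000]] (det J = -102.000).
Solving J·Δ = −F gives Δ = (1.500, 0.167).
Then the next iterate is (p, q)₁ = (-1.500, -0.333).

(-1.500, -0.333)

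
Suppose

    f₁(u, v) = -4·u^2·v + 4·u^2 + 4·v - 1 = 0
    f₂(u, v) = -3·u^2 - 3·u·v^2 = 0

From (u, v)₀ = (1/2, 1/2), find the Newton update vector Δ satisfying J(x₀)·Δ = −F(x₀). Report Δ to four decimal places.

At (1/2, 1/2): F = (1.5000, -1.1250).
Jacobian J = [[-8·u·v + 8·u, -4·u^2 + 4], [-6·u - 3·v^2, -6·u·v]].
At the point, J = [[2.0000, 3.0000], [-3.7500, -1.5000]] (det J = 8.2500).
Solving J·Δ = −F gives Δ = (-0.1364, -0.4091).

(-0.1364, -0.4091)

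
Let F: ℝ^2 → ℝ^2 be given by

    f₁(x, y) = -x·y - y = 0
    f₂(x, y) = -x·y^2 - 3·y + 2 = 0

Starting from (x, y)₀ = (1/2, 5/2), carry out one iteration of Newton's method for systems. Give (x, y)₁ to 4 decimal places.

(-1.2571, 2.9286)

At (1/2, 5/2): F = (-3.7500, -8.6250).
Jacobian J = [[-y, -x - 1], [-y^2, -2·x·y - 3]].
At the point, J = [[-2.5000, -1.5000], [-6.2500, -5.5000]] (det J = 4.3750).
Solving J·Δ = −F gives Δ = (-1.7571, 0.4286).
Then the next iterate is (x, y)₁ = (-1.2571, 2.9286).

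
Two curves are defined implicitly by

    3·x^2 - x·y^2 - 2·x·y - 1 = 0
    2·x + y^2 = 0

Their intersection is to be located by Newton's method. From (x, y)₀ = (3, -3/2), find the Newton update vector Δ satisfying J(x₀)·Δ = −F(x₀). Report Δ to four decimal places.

At (3, -3/2): F = (28.2500, 8.2500).
Jacobian J = [[6·x - y^2 - 2·y, -2·x·y - 2·x], [2, 2·y]].
At the point, J = [[18.7500, 3.0000], [2.0000, -3.0000]] (det J = -62.2500).
Solving J·Δ = −F gives Δ = (-1.7590, 1.5773).

(-1.7590, 1.5773)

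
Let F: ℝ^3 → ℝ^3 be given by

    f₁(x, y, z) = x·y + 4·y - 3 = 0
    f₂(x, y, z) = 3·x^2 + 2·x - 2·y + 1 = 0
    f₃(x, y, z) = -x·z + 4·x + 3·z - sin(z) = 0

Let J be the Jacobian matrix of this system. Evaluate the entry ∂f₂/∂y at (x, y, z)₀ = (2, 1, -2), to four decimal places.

∂f₂/∂y = -2.
At (2, 1, -2) this is -2.0000.

-2.0000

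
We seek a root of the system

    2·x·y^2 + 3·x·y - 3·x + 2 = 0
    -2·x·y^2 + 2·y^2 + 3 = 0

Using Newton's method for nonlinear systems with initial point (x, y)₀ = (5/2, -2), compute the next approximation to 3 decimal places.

At (5/2, -2): F = (-0.500, -9.000).
Jacobian J = [[2·y^2 + 3·y - 3, 4·x·y + 3·x], [-2·y^2, -4·x·y + 4·y]].
At the point, J = [[-1.000, -12.500], [-8.000, 12.000]] (det J = -112.000).
Solving J·Δ = −F gives Δ = (-1.058, 0.045).
Then the next iterate is (x, y)₁ = (1.442, -1.955).

(1.442, -1.955)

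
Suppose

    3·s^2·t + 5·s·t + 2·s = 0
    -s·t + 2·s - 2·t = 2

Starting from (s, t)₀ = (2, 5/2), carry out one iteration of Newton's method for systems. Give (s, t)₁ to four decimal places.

At (2, 5/2): F = (59.0000, -8.0000).
Jacobian J = [[6·s·t + 5·t + 2, 3·s^2 + 5·s], [-t + 2, -s - 2]].
At the point, J = [[44.5000, 22.0000], [-0.5000, -4.0000]] (det J = -167.0000).
Solving J·Δ = −F gives Δ = (-0.3593, -1.9551).
Then the next iterate is (s, t)₁ = (1.6407, 0.5449).

(1.6407, 0.5449)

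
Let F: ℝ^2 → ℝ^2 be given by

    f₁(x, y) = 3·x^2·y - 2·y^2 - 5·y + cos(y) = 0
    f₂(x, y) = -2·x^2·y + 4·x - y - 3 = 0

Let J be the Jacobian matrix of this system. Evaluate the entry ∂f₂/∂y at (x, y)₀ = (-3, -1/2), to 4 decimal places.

-19.0000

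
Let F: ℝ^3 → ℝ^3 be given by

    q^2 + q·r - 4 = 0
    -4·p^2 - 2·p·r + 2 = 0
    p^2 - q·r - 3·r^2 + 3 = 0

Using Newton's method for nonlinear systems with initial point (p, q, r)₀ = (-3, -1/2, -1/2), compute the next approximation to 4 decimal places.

At (-3, -1/2, -1/2): F = (-3.5000, -37.0000, 11.0000).
Jacobian J = [[0, 2·q + r, q], [-8·p - 2·r, 0, -2·p], [2·p, -r, -q - 6·r]].
At the point, J = [[0.0000, -1.5000, -0.5000], [25.0000, 0.0000, 6.0000], [-6.0000, 0.5000, 3.5000]] (det J = 179.0000).
Solving J·Δ = −F gives Δ = (1.5279, -2.2668, -0.1997).
Then the next iterate is (p, q, r)₁ = (-1.4721, -2.7668, -0.6997).

(-1.4721, -2.7668, -0.6997)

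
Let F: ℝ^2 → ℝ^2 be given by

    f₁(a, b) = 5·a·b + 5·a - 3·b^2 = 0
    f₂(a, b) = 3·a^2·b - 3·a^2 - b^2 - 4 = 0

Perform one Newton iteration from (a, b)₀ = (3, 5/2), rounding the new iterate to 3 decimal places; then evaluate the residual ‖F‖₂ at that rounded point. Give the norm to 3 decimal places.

At (3, 5/2): F = (33.750, 30.250).
Jacobian J = [[5·b + 5, 5·a - 6·b], [6·a·b - 6·a, 3·a^2 - 2·b]].
At the point, J = [[17.500, 0.000], [27.000, 22.000]] (det J = 385.000).
Solving J·Δ = −F gives Δ = (-1.929, 0.992).
Then the next iterate is (a, b)₁ = (1.071, 3.492).
Re-evaluating at (1.071, 3.492): F = (-12.52753, -7.61879), so ‖F‖₂ = 14.662.

14.662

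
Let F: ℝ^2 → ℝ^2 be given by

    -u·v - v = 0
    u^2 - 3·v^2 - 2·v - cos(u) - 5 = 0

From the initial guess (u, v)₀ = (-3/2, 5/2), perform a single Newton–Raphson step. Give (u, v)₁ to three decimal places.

At (-3/2, 5/2): F = (1.250, -26.57074).
Jacobian J = [[-v, -u - 1], [2·u + sin(u), -6·v - 2]].
At the point, J = [[-2.500, 0.500], [-3.99749, -17.000]] (det J = 44.49875).
Solving J·Δ = −F gives Δ = (0.179, -1.605).
Then the next iterate is (u, v)₁ = (-1.321, 0.895).

(-1.321, 0.895)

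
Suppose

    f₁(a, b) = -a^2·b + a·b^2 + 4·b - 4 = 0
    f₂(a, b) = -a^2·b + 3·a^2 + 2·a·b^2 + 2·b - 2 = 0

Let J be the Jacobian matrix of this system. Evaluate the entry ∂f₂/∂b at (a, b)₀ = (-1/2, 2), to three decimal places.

-2.250

∂f₂/∂b = -a^2 + 4·a·b + 2.
At (-1/2, 2) this is -2.250.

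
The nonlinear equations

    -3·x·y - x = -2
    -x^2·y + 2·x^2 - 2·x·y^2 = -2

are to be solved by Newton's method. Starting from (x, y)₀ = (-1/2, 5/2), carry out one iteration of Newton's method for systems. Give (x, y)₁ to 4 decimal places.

At (-1/2, 5/2): F = (6.2500, 8.1250).
Jacobian J = [[-3·y - 1, -3·x], [-2·x·y + 4·x - 2·y^2, -x^2 - 4·x·y]].
At the point, J = [[-8.5000, 1.5000], [-12.0000, 4.7500]] (det J = -22.3750).
Solving J·Δ = −F gives Δ = (0.7821, 0.2654).
Then the next iterate is (x, y)₁ = (0.2821, 2.7654).

(0.2821, 2.7654)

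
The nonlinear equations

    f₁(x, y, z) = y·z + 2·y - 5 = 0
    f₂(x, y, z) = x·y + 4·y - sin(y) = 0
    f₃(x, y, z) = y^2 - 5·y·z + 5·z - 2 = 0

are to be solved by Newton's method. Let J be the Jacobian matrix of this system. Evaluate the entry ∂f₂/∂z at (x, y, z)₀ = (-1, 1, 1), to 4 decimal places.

0.0000

∂f₂/∂z = 0.
At (-1, 1, 1) this is 0.0000.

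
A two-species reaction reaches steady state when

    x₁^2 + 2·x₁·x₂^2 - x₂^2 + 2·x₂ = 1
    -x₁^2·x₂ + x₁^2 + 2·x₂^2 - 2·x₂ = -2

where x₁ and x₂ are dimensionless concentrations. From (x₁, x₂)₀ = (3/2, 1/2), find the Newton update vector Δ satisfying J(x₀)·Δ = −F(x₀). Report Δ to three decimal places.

At (3/2, 1/2): F = (2.750, 2.625).
Jacobian J = [[2·x₁ + 2·x₂^2, 4·x₁·x₂ - 2·x₂ + 2], [-2·x₁·x₂ + 2·x₁, -x₁^2 + 4·x₂ - 2]].
At the point, J = [[3.500, 4.000], [1.500, -2.250]] (det J = -13.875).
Solving J·Δ = −F gives Δ = (-1.203, 0.365).

(-1.203, 0.365)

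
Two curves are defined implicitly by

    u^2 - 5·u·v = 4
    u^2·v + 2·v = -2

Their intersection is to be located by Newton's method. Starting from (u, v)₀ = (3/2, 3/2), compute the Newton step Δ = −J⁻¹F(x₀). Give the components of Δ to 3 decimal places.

At (3/2, 3/2): F = (-13.000, 8.375).
Jacobian J = [[2·u - 5·v, -5·u], [2·u·v, u^2 + 2]].
At the point, J = [[-4.500, -7.500], [4.500, 4.250]] (det J = 14.625).
Solving J·Δ = −F gives Δ = (-0.517, -1.423).

(-0.517, -1.423)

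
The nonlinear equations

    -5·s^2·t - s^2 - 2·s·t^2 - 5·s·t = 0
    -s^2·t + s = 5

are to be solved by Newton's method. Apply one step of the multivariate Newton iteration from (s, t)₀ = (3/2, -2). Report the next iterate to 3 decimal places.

At (3/2, -2): F = (23.250, 1.000).
Jacobian J = [[-10·s·t - 2·s - 2·t^2 - 5·t, -5·s^2 - 4·s·t - 5·s], [-2·s·t + 1, -s^2]].
At the point, J = [[29.000, -6.750], [7.000, -2.250]] (det J = -18.000).
Solving J·Δ = −F gives Δ = (-2.531, -7.431).
Then the next iterate is (s, t)₁ = (-1.031, -9.431).

(-1.031, -9.431)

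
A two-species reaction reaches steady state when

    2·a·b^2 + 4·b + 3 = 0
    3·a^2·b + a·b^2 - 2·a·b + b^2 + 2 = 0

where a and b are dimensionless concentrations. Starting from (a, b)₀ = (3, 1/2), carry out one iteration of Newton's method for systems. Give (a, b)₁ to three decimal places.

At (3, 1/2): F = (6.500, 13.500).
Jacobian J = [[2·b^2, 4·a·b + 4], [6·a·b + b^2 - 2·b, 3·a^2 + 2·a·b - 2·a + 2·b]].
At the point, J = [[0.500, 10.000], [8.250, 25.000]] (det J = -70.000).
Solving J·Δ = −F gives Δ = (0.393, -0.670).
Then the next iterate is (a, b)₁ = (3.393, -0.170).

(3.393, -0.170)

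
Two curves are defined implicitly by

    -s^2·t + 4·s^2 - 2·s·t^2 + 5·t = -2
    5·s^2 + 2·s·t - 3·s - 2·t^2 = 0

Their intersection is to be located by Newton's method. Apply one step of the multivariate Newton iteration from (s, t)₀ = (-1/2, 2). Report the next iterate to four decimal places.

At (-1/2, 2): F = (16.5000, -7.2500).
Jacobian J = [[-2·s·t + 8·s - 2·t^2, -s^2 - 4·s·t + 5], [10·s + 2·t - 3, 2·s - 4·t]].
At the point, J = [[-10.0000, 8.7500], [-4.0000, -9.0000]] (det J = 125.0000).
Solving J·Δ = −F gives Δ = (0.6805, -1.1080).
Then the next iterate is (s, t)₁ = (0.1805, 0.8920).

(0.1805, 0.8920)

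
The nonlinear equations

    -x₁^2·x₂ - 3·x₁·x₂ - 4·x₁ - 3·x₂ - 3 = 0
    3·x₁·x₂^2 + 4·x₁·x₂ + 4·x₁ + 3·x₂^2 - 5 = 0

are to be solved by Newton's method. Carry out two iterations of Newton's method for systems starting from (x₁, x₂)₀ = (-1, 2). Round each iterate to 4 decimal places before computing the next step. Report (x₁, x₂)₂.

(-0.0377, -1.6241)

At (-1, 2): F = (-1.0000, -17.0000).
Jacobian J = [[-2·x₁·x₂ - 3·x₂ - 4, -x₁^2 - 3·x₁ - 3], [3·x₂^2 + 4·x₂ + 4, 6·x₁·x₂ + 4·x₁ + 6·x₂]].
At the point, J = [[-6.0000, -1.0000], [24.0000, -4.0000]] (det J = 48.0000).
Solving J·Δ = −F gives Δ = (0.2708, -2.6250).
Then the next iterate is (x₁, x₂)₁ = (-0.7292, -0.6250).
Round to (-0.7292, -0.6250) and repeat: F = (0.756883, -5.776456), J = [[-3.0365, -1.344133], [2.671875, -3.9323]].
Δ = (0.6915, -0.9991), so (x₁, x₂)₂ = (-0.0377, -1.6241).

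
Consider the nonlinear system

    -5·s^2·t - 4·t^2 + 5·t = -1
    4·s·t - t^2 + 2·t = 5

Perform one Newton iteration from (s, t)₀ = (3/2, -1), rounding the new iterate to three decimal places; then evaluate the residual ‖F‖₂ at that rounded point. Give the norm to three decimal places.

3.415

At (3/2, -1): F = (3.250, -14.000).
Jacobian J = [[-10·s·t, -5·s^2 - 8·t + 5], [4·t, 4·s - 2·t + 2]].
At the point, J = [[15.000, 1.750], [-4.000, 10.000]] (det J = 157.000).
Solving J·Δ = −F gives Δ = (-0.363, 1.255).
Then the next iterate is (s, t)₁ = (1.137, 0.255).
Re-evaluating at (1.137, 0.255): F = (0.36662, -3.39529), so ‖F‖₂ = 3.415.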